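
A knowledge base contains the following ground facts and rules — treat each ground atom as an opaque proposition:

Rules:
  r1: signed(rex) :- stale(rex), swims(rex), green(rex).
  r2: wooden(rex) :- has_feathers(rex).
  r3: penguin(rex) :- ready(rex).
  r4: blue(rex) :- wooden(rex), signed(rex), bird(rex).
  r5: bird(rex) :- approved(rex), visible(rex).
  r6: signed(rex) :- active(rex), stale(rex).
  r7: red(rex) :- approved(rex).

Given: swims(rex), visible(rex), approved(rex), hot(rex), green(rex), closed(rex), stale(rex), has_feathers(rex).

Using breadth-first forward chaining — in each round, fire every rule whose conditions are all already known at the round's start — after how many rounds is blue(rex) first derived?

Round 1: r1 [signed(rex) :- stale(rex), swims(rex), green(rex).]; r2 [wooden(rex) :- has_feathers(rex).]; r5 [bird(rex) :- approved(rex), visible(rex).]; r7 [red(rex) :- approved(rex).]. New: signed(rex), wooden(rex), bird(rex), red(rex).
Round 2: r4 [blue(rex) :- wooden(rex), signed(rex), bird(rex).]. New: blue(rex).
blue(rex) first appears in round 2.

2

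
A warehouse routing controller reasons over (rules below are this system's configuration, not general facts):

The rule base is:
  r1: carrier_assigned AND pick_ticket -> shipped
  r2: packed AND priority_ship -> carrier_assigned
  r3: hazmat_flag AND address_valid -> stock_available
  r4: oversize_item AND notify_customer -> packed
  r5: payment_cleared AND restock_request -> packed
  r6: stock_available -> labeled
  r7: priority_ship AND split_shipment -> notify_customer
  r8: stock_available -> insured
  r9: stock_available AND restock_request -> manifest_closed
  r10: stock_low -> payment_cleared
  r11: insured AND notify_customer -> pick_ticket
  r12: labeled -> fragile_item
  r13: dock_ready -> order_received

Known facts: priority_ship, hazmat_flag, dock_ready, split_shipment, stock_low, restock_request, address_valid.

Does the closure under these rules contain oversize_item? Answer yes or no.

no

Round 1: r3 [hazmat_flag AND address_valid -> stock_available]; r7 [priority_ship AND split_shipment -> notify_customer]; r10 [stock_low -> payment_cleared]; r13 [dock_ready -> order_received]. New: stock_available, notify_customer, payment_cleared, order_received.
Round 2: r5 [payment_cleared AND restock_request -> packed]; r6 [stock_available -> labeled]; r8 [stock_available -> insured]; r9 [stock_available AND restock_request -> manifest_closed]. New: packed, labeled, insured, manifest_closed.
Round 3: r2 [packed AND priority_ship -> carrier_assigned]; r11 [insured AND notify_customer -> pick_ticket]; r12 [labeled -> fragile_item]. New: carrier_assigned, pick_ticket, fragile_item.
Round 4: r1 [carrier_assigned AND pick_ticket -> shipped]. New: shipped.
Fixed point reached. No rule has oversize_item as a consequent, and it is not given.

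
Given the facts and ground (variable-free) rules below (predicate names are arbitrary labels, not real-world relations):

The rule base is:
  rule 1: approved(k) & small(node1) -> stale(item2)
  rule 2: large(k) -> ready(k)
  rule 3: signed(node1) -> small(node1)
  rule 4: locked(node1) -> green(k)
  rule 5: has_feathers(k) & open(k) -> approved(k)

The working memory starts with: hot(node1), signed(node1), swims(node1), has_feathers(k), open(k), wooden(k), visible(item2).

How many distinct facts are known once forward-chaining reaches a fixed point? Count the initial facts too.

10

Round 1: rule 3 [signed(node1) -> small(node1)]; rule 5 [has_feathers(k) & open(k) -> approved(k)]. New: small(node1), approved(k).
Round 2: rule 1 [approved(k) & small(node1) -> stale(item2)]. New: stale(item2).
Closure: {approved(k), has_feathers(k), hot(node1), open(k), signed(node1), small(node1), stale(item2), swims(node1), visible(item2), wooden(k)} — 10 facts.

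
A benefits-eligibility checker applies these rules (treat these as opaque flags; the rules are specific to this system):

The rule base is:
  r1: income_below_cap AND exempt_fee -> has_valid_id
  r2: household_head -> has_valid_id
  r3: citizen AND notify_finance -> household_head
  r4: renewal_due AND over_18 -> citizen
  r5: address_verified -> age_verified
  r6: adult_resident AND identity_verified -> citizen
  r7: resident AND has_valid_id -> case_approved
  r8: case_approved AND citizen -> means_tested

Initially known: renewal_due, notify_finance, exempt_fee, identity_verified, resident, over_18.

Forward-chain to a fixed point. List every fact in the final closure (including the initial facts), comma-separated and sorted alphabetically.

Round 1 — r4, derive citizen.
Round 2 — r3, derive household_head.
Round 3 — r2, derive has_valid_id.
Round 4 — r7, derive case_approved.
Round 5 — r8, derive means_tested.

case_approved, citizen, exempt_fee, has_valid_id, household_head, identity_verified, means_tested, notify_finance, over_18, renewal_due, resident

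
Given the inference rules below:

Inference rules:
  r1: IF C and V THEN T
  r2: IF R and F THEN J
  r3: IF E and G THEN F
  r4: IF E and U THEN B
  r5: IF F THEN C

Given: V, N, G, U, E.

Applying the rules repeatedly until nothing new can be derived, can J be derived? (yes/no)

no

Round 1 fires r3, r4, giving F, B.
Round 2 fires r5, giving C.
Round 3 fires r1, giving T.
Fixed point reached. J is concluded only by r2; r2 needs R (never derived).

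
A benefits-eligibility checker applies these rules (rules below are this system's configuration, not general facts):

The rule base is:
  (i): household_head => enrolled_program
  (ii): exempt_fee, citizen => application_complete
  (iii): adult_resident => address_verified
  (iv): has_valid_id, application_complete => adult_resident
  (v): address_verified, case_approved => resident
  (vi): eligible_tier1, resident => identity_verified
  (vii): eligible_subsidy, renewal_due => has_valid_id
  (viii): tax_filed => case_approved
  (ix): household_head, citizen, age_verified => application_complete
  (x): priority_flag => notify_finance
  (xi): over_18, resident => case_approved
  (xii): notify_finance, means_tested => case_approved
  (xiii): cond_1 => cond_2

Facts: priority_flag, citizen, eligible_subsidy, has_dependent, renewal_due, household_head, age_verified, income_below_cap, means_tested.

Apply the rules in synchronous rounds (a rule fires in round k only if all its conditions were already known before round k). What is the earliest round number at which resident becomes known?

4

Round 1 — (i), (vii), (ix), (x), derive enrolled_program, has_valid_id, application_complete, notify_finance.
Round 2 — (iv), (xii), derive adult_resident, case_approved.
Round 3 — (iii), derive address_verified.
Round 4 — (v), derive resident.
resident first appears in round 4.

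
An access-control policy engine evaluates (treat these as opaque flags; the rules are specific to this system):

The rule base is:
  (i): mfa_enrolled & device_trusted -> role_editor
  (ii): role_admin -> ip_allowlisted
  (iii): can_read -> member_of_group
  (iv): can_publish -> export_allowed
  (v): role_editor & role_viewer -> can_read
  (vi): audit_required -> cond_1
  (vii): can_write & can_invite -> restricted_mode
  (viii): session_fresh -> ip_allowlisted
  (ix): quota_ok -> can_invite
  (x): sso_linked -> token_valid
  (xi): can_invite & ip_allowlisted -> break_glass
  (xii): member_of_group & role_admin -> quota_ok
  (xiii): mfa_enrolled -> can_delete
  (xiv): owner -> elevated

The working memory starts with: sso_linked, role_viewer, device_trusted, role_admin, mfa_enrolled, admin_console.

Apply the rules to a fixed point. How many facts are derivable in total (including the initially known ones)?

15

Round 1: (i) [mfa_enrolled & device_trusted -> role_editor]; (ii) [role_admin -> ip_allowlisted]; (x) [sso_linked -> token_valid]; (xiii) [mfa_enrolled -> can_delete]. New: role_editor, ip_allowlisted, token_valid, can_delete.
Round 2: (v) [role_editor & role_viewer -> can_read]. New: can_read.
Round 3: (iii) [can_read -> member_of_group]. New: member_of_group.
Round 4: (xii) [member_of_group & role_admin -> quota_ok]. New: quota_ok.
Round 5: (ix) [quota_ok -> can_invite]. New: can_invite.
Round 6: (xi) [can_invite & ip_allowlisted -> break_glass]. New: break_glass.
Closure: {admin_console, break_glass, can_delete, can_invite, can_read, device_trusted, ip_allowlisted, member_of_group, mfa_enrolled, quota_ok, role_admin, role_editor, role_viewer, sso_linked, token_valid} — 15 facts.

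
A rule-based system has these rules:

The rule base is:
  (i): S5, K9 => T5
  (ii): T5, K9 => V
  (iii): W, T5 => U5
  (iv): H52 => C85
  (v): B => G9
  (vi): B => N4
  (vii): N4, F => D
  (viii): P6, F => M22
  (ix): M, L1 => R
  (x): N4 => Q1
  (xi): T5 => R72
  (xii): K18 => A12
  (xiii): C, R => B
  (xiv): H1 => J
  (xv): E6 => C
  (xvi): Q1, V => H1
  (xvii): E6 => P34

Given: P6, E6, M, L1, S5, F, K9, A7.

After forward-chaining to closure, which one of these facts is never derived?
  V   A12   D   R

A12

[1] (i) [S5, K9 => T5]; (viii) [P6, F => M22]; (ix) [M, L1 => R]; (xv) [E6 => C]; (xvii) [E6 => P34]. ⇒ new: T5, M22, R, C, P34.
[2] (ii) [T5, K9 => V]; (xi) [T5 => R72]; (xiii) [C, R => B]. ⇒ new: V, R72, B.
[3] (v) [B => G9]; (vi) [B => N4]. ⇒ new: G9, N4.
[4] (vii) [N4, F => D]; (x) [N4 => Q1]. ⇒ new: D, Q1.
[5] (xvi) [Q1, V => H1]. ⇒ new: H1.
[6] (xiv) [H1 => J]. ⇒ new: J.
Derived: V (round 2), D (round 4), R (round 1). A12 never appears in any round.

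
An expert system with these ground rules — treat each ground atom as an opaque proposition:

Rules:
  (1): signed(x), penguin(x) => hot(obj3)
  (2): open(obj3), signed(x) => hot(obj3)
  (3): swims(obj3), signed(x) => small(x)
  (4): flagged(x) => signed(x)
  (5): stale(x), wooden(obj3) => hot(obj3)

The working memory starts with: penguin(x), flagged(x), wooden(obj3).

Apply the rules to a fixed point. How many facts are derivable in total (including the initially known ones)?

[1] (4) [flagged(x) => signed(x)]. ⇒ new: signed(x).
[2] (1) [signed(x), penguin(x) => hot(obj3)]. ⇒ new: hot(obj3).
Closure: {flagged(x), hot(obj3), penguin(x), signed(x), wooden(obj3)} — 5 facts.

5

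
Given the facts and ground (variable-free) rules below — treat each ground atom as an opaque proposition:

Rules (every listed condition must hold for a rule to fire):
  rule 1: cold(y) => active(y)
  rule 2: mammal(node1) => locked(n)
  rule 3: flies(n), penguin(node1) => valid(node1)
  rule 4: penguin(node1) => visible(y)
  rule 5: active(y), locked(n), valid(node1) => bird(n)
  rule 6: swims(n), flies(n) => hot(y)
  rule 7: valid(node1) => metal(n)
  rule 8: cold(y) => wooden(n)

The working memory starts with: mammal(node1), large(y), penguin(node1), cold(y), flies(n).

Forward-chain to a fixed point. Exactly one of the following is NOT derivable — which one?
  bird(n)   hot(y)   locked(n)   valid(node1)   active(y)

hot(y)

[1] rule 1 [cold(y) => active(y)]; rule 2 [mammal(node1) => locked(n)]; rule 3 [flies(n), penguin(node1) => valid(node1)]; rule 4 [penguin(node1) => visible(y)]; rule 8 [cold(y) => wooden(n)]. ⇒ new: active(y), locked(n), valid(node1), visible(y), wooden(n).
[2] rule 5 [active(y), locked(n), valid(node1) => bird(n)]; rule 7 [valid(node1) => metal(n)]. ⇒ new: bird(n), metal(n).
Derived: bird(n) (round 2), valid(node1) (round 1), active(y) (round 1), locked(n) (round 1). hot(y) never appears in any round.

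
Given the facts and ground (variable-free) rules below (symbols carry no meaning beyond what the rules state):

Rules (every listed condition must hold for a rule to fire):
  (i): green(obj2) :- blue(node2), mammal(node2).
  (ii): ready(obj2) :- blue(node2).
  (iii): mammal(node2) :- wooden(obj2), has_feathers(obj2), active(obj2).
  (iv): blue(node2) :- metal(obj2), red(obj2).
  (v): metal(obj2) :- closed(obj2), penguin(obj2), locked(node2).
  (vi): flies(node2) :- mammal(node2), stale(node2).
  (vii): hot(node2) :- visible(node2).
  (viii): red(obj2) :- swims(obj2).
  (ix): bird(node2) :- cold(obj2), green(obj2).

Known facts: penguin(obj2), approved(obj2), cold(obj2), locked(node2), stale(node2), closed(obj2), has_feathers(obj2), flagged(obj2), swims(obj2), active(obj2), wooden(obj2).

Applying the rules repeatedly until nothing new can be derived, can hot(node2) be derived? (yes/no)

Round 1: (iii) [mammal(node2) :- wooden(obj2), has_feathers(obj2), active(obj2).]; (v) [metal(obj2) :- closed(obj2), penguin(obj2), locked(node2).]; (viii) [red(obj2) :- swims(obj2).]. Adds mammal(node2), metal(obj2), red(obj2).
Round 2: (iv) [blue(node2) :- metal(obj2), red(obj2).]; (vi) [flies(node2) :- mammal(node2), stale(node2).]. Adds blue(node2), flies(node2).
Round 3: (i) [green(obj2) :- blue(node2), mammal(node2).]; (ii) [ready(obj2) :- blue(node2).]. Adds green(obj2), ready(obj2).
Round 4: (ix) [bird(node2) :- cold(obj2), green(obj2).]. Adds bird(node2).
Fixed point reached. hot(node2) is concluded only by (vii); (vii) needs visible(node2) (never derived).

no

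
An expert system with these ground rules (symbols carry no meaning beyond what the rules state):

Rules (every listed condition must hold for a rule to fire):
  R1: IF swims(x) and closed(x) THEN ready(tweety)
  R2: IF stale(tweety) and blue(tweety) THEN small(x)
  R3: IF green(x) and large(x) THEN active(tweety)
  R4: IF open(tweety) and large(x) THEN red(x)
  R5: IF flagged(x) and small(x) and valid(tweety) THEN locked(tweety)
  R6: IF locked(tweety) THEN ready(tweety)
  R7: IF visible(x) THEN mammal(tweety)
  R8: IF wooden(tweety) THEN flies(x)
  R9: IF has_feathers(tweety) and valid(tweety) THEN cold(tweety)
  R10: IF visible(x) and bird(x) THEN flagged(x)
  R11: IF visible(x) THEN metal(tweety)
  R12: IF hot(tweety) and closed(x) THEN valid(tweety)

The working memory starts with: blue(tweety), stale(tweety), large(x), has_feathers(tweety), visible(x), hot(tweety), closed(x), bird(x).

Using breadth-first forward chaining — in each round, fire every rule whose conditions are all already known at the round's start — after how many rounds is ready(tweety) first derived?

Round 1 — R2, R7, R10, R11, R12, derive small(x), mammal(tweety), flagged(x), metal(tweety), valid(tweety).
Round 2 — R5, R9, derive locked(tweety), cold(tweety).
Round 3 — R6, derive ready(tweety).
ready(tweety) first appears in round 3.

3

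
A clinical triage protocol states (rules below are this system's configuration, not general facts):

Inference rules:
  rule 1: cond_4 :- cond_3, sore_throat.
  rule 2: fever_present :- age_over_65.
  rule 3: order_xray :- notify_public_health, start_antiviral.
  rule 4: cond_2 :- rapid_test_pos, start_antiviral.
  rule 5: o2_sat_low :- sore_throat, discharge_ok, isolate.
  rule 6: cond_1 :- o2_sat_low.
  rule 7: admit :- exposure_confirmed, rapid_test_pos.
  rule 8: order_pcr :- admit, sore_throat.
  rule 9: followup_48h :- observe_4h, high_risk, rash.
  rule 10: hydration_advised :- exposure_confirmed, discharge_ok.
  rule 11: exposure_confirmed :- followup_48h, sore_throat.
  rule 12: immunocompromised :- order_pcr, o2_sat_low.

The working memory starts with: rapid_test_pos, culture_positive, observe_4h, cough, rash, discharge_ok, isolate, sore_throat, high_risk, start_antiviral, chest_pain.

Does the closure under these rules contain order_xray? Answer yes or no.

[1] rule 4 [cond_2 :- rapid_test_pos, start_antiviral.]; rule 5 [o2_sat_low :- sore_throat, discharge_ok, isolate.]; rule 9 [followup_48h :- observe_4h, high_risk, rash.]. ⇒ new: cond_2, o2_sat_low, followup_48h.
[2] rule 6 [cond_1 :- o2_sat_low.]; rule 11 [exposure_confirmed :- followup_48h, sore_throat.]. ⇒ new: cond_1, exposure_confirmed.
[3] rule 7 [admit :- exposure_confirmed, rapid_test_pos.]; rule 10 [hydration_advised :- exposure_confirmed, discharge_ok.]. ⇒ new: admit, hydration_advised.
[4] rule 8 [order_pcr :- admit, sore_throat.]. ⇒ new: order_pcr.
[5] rule 12 [immunocompromised :- order_pcr, o2_sat_low.]. ⇒ new: immunocompromised.
Fixed point reached. order_xray is concluded only by rule 3; rule 3 needs notify_public_health (never derived).

no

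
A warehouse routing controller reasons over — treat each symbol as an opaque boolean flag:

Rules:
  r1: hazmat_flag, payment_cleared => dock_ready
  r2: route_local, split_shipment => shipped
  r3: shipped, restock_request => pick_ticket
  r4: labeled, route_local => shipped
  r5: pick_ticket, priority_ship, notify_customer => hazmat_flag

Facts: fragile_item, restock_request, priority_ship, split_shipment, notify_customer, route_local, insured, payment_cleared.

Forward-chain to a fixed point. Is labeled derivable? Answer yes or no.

no

Round 1: r2 [route_local, split_shipment => shipped]. Adds shipped.
Round 2: r3 [shipped, restock_request => pick_ticket]. Adds pick_ticket.
Round 3: r5 [pick_ticket, priority_ship, notify_customer => hazmat_flag]. Adds hazmat_flag.
Round 4: r1 [hazmat_flag, payment_cleared => dock_ready]. Adds dock_ready.
Fixed point reached. No rule has labeled as a consequent, and it is not given.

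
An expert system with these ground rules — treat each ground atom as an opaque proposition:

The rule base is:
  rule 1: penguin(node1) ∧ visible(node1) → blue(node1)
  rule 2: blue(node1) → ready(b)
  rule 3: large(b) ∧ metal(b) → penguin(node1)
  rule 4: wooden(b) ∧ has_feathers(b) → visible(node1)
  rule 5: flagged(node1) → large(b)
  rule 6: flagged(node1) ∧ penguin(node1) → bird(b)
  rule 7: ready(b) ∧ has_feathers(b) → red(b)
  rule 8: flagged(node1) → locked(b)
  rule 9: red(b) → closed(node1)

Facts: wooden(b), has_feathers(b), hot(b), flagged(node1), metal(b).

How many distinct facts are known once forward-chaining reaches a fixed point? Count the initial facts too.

Round 1 — rule 4, rule 5, rule 8, derive visible(node1), large(b), locked(b).
Round 2 — rule 3, derive penguin(node1).
Round 3 — rule 1, rule 6, derive blue(node1), bird(b).
Round 4 — rule 2, derive ready(b).
Round 5 — rule 7, derive red(b).
Round 6 — rule 9, derive closed(node1).
Closure: {bird(b), blue(node1), closed(node1), flagged(node1), has_feathers(b), hot(b), large(b), locked(b), metal(b), penguin(node1), ready(b), red(b), visible(node1), wooden(b)} — 14 facts.

14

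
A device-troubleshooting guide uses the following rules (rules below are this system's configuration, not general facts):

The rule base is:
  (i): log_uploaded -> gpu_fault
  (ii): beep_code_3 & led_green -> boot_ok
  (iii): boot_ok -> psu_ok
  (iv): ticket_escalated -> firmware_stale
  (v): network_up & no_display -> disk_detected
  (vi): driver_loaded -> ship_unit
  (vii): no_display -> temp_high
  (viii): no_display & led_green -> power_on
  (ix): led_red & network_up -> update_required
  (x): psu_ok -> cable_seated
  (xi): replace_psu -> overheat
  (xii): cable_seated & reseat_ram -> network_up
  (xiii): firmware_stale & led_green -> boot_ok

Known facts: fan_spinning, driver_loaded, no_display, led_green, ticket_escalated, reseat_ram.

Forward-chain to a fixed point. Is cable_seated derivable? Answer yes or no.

Round 1 fires (iv), (vi), (vii), (viii), giving firmware_stale, ship_unit, temp_high, power_on.
Round 2 fires (xiii), giving boot_ok.
Round 3 fires (iii), giving psu_ok.
Round 4 fires (x), giving cable_seated.
Round 5 fires (xii), giving network_up.
Round 6 fires (v), giving disk_detected.
cable_seated appears in round 4, so it is derivable.

yes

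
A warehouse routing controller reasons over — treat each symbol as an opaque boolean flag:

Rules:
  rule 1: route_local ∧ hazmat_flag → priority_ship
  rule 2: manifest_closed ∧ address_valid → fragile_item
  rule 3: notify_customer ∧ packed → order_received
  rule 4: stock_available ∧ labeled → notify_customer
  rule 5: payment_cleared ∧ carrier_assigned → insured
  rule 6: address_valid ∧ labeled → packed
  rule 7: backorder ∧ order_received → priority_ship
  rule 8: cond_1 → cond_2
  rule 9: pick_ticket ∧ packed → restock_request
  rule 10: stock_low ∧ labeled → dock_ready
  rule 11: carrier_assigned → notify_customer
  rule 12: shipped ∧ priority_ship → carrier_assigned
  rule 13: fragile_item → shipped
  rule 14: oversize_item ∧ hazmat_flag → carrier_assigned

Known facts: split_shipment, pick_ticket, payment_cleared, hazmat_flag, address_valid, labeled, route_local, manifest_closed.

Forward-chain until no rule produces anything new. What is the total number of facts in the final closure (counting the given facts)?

Round 1 fires rule 1, rule 2, rule 6, giving priority_ship, fragile_item, packed.
Round 2 fires rule 9, rule 13, giving restock_request, shipped.
Round 3 fires rule 12, giving carrier_assigned.
Round 4 fires rule 5, rule 11, giving insured, notify_customer.
Round 5 fires rule 3, giving order_received.
Closure: {address_valid, carrier_assigned, fragile_item, hazmat_flag, insured, labeled, manifest_closed, notify_customer, order_received, packed, payment_cleared, pick_ticket, priority_ship, restock_request, route_local, shipped, split_shipment} — 17 facts.

17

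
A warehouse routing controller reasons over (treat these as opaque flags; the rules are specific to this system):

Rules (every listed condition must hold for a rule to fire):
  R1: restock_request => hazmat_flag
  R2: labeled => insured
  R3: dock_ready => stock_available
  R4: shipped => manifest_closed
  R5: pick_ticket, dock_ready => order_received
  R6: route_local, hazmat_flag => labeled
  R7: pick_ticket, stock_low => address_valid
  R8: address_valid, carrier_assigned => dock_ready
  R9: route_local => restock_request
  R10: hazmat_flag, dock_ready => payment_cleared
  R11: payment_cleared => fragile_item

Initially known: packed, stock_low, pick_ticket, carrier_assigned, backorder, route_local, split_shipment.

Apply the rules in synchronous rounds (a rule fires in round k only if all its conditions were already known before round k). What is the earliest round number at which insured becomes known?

Round 1: R7 [pick_ticket, stock_low => address_valid]; R9 [route_local => restock_request]. Adds address_valid, restock_request.
Round 2: R1 [restock_request => hazmat_flag]; R8 [address_valid, carrier_assigned => dock_ready]. Adds hazmat_flag, dock_ready.
Round 3: R3 [dock_ready => stock_available]; R5 [pick_ticket, dock_ready => order_received]; R6 [route_local, hazmat_flag => labeled]; R10 [hazmat_flag, dock_ready => payment_cleared]. Adds stock_available, order_received, labeled, payment_cleared.
Round 4: R2 [labeled => insured]; R11 [payment_cleared => fragile_item]. Adds insured, fragile_item.
insured first appears in round 4.

4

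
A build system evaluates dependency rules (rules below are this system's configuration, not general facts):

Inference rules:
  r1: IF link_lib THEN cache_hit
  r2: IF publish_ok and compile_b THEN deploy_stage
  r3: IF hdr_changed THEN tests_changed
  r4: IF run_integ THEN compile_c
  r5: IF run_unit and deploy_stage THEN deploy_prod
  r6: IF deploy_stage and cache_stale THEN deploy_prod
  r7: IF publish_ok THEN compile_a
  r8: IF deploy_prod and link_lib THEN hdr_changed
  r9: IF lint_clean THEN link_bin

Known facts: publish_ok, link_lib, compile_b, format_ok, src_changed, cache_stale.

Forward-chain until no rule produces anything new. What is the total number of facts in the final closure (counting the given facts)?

12

[1] r1 [IF link_lib THEN cache_hit]; r2 [IF publish_ok and compile_b THEN deploy_stage]; r7 [IF publish_ok THEN compile_a]. ⇒ new: cache_hit, deploy_stage, compile_a.
[2] r6 [IF deploy_stage and cache_stale THEN deploy_prod]. ⇒ new: deploy_prod.
[3] r8 [IF deploy_prod and link_lib THEN hdr_changed]. ⇒ new: hdr_changed.
[4] r3 [IF hdr_changed THEN tests_changed]. ⇒ new: tests_changed.
Closure: {cache_hit, cache_stale, compile_a, compile_b, deploy_prod, deploy_stage, format_ok, hdr_changed, link_lib, publish_ok, src_changed, tests_changed} — 12 facts.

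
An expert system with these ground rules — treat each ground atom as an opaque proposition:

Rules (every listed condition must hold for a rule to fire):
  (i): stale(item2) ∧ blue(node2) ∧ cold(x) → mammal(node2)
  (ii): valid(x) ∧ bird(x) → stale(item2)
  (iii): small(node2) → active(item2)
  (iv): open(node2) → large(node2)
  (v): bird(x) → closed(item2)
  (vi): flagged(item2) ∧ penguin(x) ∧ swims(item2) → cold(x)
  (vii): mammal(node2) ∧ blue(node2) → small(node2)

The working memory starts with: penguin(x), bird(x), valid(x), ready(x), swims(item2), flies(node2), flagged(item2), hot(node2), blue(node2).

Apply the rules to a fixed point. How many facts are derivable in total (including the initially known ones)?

Round 1: (ii) [valid(x) ∧ bird(x) → stale(item2)]; (v) [bird(x) → closed(item2)]; (vi) [flagged(item2) ∧ penguin(x) ∧ swims(item2) → cold(x)]. New: stale(item2), closed(item2), cold(x).
Round 2: (i) [stale(item2) ∧ blue(node2) ∧ cold(x) → mammal(node2)]. New: mammal(node2).
Round 3: (vii) [mammal(node2) ∧ blue(node2) → small(node2)]. New: small(node2).
Round 4: (iii) [small(node2) → active(item2)]. New: active(item2).
Closure: {active(item2), bird(x), blue(node2), closed(item2), cold(x), flagged(item2), flies(node2), hot(node2), mammal(node2), penguin(x), ready(x), small(node2), stale(item2), swims(item2), valid(x)} — 15 facts.

15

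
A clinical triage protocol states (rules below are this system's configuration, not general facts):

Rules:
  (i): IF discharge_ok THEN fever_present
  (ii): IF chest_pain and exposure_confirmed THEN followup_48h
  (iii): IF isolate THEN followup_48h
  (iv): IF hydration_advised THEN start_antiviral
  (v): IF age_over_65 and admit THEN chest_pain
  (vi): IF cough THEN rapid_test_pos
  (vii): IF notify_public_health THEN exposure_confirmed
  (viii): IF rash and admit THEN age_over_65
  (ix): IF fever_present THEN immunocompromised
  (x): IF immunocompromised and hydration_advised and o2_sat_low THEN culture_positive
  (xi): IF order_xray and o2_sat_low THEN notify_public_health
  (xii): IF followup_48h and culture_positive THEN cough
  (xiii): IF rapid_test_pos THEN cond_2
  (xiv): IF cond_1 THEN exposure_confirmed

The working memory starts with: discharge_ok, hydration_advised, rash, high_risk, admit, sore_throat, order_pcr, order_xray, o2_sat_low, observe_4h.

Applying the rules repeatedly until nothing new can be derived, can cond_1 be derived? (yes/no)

Round 1 — (i), (iv), (viii), (xi), derive fever_present, start_antiviral, age_over_65, notify_public_health.
Round 2 — (v), (vii), (ix), derive chest_pain, exposure_confirmed, immunocompromised.
Round 3 — (ii), (x), derive followup_48h, culture_positive.
Round 4 — (xii), derive cough.
Round 5 — (vi), derive rapid_test_pos.
Round 6 — (xiii), derive cond_2.
Fixed point reached. No rule has cond_1 as a consequent, and it is not given.

no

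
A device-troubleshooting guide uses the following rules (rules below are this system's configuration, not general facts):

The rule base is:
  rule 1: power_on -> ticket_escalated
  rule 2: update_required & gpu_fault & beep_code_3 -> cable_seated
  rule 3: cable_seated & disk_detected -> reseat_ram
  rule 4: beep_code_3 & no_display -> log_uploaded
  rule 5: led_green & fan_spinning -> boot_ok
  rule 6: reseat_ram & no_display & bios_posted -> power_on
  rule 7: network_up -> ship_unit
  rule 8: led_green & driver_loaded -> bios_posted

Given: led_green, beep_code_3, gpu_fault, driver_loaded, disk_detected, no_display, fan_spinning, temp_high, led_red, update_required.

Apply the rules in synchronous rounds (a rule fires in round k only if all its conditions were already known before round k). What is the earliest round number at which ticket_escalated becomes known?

Round 1: rule 2 [update_required & gpu_fault & beep_code_3 -> cable_seated]; rule 4 [beep_code_3 & no_display -> log_uploaded]; rule 5 [led_green & fan_spinning -> boot_ok]; rule 8 [led_green & driver_loaded -> bios_posted]. Adds cable_seated, log_uploaded, boot_ok, bios_posted.
Round 2: rule 3 [cable_seated & disk_detected -> reseat_ram]. Adds reseat_ram.
Round 3: rule 6 [reseat_ram & no_display & bios_posted -> power_on]. Adds power_on.
Round 4: rule 1 [power_on -> ticket_escalated]. Adds ticket_escalated.
ticket_escalated first appears in round 4.

4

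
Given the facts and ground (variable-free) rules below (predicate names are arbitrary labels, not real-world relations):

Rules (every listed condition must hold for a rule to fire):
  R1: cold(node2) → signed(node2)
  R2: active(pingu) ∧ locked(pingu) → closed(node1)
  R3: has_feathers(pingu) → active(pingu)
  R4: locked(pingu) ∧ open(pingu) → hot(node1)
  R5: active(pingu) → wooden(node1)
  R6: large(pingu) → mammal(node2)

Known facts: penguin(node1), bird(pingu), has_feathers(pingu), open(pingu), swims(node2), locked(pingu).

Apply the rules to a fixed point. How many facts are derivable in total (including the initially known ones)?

Round 1: R3 [has_feathers(pingu) → active(pingu)]; R4 [locked(pingu) ∧ open(pingu) → hot(node1)]. Adds active(pingu), hot(node1).
Round 2: R2 [active(pingu) ∧ locked(pingu) → closed(node1)]; R5 [active(pingu) → wooden(node1)]. Adds closed(node1), wooden(node1).
Closure: {active(pingu), bird(pingu), closed(node1), has_feathers(pingu), hot(node1), locked(pingu), open(pingu), penguin(node1), swims(node2), wooden(node1)} — 10 facts.

10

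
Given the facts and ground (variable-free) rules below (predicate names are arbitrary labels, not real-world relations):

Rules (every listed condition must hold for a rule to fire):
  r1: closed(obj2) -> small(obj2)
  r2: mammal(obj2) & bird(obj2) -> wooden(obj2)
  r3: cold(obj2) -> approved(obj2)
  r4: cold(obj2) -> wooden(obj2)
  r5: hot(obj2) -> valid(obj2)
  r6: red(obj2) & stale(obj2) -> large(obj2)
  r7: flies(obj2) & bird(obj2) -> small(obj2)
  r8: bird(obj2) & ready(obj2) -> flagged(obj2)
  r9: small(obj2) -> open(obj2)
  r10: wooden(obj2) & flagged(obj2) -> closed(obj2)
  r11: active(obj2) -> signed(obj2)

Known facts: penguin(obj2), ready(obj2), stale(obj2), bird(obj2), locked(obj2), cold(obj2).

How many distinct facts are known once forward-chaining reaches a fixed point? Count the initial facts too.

Round 1: r3 [cold(obj2) -> approved(obj2)]; r4 [cold(obj2) -> wooden(obj2)]; r8 [bird(obj2) & ready(obj2) -> flagged(obj2)]. Adds approved(obj2), wooden(obj2), flagged(obj2).
Round 2: r10 [wooden(obj2) & flagged(obj2) -> closed(obj2)]. Adds closed(obj2).
Round 3: r1 [closed(obj2) -> small(obj2)]. Adds small(obj2).
Round 4: r9 [small(obj2) -> open(obj2)]. Adds open(obj2).
Closure: {approved(obj2), bird(obj2), closed(obj2), cold(obj2), flagged(obj2), locked(obj2), open(obj2), penguin(obj2), ready(obj2), small(obj2), stale(obj2), wooden(obj2)} — 12 facts.

12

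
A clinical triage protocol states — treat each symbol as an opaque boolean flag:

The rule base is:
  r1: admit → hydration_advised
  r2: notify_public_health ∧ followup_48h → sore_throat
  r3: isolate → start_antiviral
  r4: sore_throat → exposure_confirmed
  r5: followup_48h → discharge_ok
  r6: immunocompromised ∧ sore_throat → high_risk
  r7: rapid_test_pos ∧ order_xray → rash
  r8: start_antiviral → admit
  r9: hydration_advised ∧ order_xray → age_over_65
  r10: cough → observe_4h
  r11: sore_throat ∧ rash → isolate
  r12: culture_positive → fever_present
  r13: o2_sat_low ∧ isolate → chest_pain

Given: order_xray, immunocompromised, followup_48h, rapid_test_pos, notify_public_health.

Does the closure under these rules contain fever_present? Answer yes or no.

no

Round 1 fires r2, r5, r7, giving sore_throat, discharge_ok, rash.
Round 2 fires r4, r6, r11, giving exposure_confirmed, high_risk, isolate.
Round 3 fires r3, giving start_antiviral.
Round 4 fires r8, giving admit.
Round 5 fires r1, giving hydration_advised.
Round 6 fires r9, giving age_over_65.
Fixed point reached. fever_present is concluded only by r12; r12 needs culture_positive (never derived).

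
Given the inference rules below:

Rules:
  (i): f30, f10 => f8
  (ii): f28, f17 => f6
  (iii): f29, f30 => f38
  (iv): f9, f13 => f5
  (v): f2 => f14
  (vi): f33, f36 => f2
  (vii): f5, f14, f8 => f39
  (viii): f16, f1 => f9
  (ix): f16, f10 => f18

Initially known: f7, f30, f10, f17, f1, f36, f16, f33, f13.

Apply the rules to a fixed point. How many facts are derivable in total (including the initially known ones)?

Round 1: (i) [f30, f10 => f8]; (vi) [f33, f36 => f2]; (viii) [f16, f1 => f9]; (ix) [f16, f10 => f18]. New: f8, f2, f9, f18.
Round 2: (iv) [f9, f13 => f5]; (v) [f2 => f14]. New: f5, f14.
Round 3: (vii) [f5, f14, f8 => f39]. New: f39.
Closure: {f1, f10, f13, f14, f16, f17, f18, f2, f30, f33, f36, f39, f5, f7, f8, f9} — 16 facts.

16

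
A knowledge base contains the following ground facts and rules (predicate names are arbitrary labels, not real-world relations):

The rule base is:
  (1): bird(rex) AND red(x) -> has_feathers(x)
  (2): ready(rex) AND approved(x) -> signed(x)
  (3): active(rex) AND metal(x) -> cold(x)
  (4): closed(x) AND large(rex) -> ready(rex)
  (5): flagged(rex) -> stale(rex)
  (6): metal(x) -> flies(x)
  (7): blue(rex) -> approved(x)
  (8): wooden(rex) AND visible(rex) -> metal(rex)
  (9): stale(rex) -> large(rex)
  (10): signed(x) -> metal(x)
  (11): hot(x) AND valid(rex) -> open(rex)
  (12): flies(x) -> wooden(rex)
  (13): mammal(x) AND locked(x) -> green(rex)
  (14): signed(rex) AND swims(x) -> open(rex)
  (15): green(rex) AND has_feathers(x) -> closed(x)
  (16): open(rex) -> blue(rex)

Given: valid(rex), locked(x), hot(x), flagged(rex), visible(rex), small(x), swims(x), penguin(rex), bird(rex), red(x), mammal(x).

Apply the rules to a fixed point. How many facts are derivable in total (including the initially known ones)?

Round 1: (1) [bird(rex) AND red(x) -> has_feathers(x)]; (5) [flagged(rex) -> stale(rex)]; (11) [hot(x) AND valid(rex) -> open(rex)]; (13) [mammal(x) AND locked(x) -> green(rex)]. New: has_feathers(x), stale(rex), open(rex), green(rex).
Round 2: (9) [stale(rex) -> large(rex)]; (15) [green(rex) AND has_feathers(x) -> closed(x)]; (16) [open(rex) -> blue(rex)]. New: large(rex), closed(x), blue(rex).
Round 3: (4) [closed(x) AND large(rex) -> ready(rex)]; (7) [blue(rex) -> approved(x)]. New: ready(rex), approved(x).
Round 4: (2) [ready(rex) AND approved(x) -> signed(x)]. New: signed(x).
Round 5: (10) [signed(x) -> metal(x)]. New: metal(x).
Round 6: (6) [metal(x) -> flies(x)]. New: flies(x).
Round 7: (12) [flies(x) -> wooden(rex)]. New: wooden(rex).
Round 8: (8) [wooden(rex) AND visible(rex) -> metal(rex)]. New: metal(rex).
Closure: {approved(x), bird(rex), blue(rex), closed(x), flagged(rex), flies(x), green(rex), has_feathers(x), hot(x), large(rex), locked(x), mammal(x), metal(rex), metal(x), open(rex), penguin(rex), ready(rex), red(x), signed(x), small(x), stale(rex), swims(x), valid(rex), visible(rex), wooden(rex)} — 25 facts.

25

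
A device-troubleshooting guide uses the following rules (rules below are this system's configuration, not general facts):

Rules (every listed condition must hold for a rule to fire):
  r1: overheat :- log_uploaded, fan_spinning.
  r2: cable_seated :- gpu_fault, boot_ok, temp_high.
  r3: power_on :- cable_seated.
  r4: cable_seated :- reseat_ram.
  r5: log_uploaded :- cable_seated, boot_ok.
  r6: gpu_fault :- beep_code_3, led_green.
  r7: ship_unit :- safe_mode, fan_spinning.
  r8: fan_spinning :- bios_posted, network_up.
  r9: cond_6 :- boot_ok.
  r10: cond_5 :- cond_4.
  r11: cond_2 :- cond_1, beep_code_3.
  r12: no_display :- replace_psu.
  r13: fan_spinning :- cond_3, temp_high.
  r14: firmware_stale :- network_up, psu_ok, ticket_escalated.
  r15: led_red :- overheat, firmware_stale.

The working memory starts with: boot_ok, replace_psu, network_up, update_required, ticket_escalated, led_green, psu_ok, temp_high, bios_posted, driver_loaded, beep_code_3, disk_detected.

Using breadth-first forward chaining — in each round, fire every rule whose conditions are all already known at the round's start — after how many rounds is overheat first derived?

Round 1: r6 [gpu_fault :- beep_code_3, led_green.]; r8 [fan_spinning :- bios_posted, network_up.]; r9 [cond_6 :- boot_ok.]; r12 [no_display :- replace_psu.]; r14 [firmware_stale :- network_up, psu_ok, ticket_escalated.]. New: gpu_fault, fan_spinning, cond_6, no_display, firmware_stale.
Round 2: r2 [cable_seated :- gpu_fault, boot_ok, temp_high.]. New: cable_seated.
Round 3: r3 [power_on :- cable_seated.]; r5 [log_uploaded :- cable_seated, boot_ok.]. New: power_on, log_uploaded.
Round 4: r1 [overheat :- log_uploaded, fan_spinning.]. New: overheat.
overheat first appears in round 4.

4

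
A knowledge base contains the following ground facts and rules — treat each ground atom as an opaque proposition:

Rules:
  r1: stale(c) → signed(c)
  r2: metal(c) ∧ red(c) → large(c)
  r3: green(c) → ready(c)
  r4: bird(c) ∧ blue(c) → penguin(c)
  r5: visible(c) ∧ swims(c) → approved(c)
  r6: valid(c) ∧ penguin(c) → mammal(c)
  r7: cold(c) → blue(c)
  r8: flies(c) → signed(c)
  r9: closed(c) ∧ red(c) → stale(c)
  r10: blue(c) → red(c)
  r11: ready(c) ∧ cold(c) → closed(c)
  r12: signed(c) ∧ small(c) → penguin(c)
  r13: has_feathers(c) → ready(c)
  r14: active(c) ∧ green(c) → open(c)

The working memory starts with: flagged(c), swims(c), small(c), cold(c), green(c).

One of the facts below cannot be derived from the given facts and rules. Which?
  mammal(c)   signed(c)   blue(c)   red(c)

mammal(c)

[1] r3 [green(c) → ready(c)]; r7 [cold(c) → blue(c)]. ⇒ new: ready(c), blue(c).
[2] r10 [blue(c) → red(c)]; r11 [ready(c) ∧ cold(c) → closed(c)]. ⇒ new: red(c), closed(c).
[3] r9 [closed(c) ∧ red(c) → stale(c)]. ⇒ new: stale(c).
[4] r1 [stale(c) → signed(c)]. ⇒ new: signed(c).
[5] r12 [signed(c) ∧ small(c) → penguin(c)]. ⇒ new: penguin(c).
Derived: signed(c) (round 4), blue(c) (round 1), red(c) (round 2). mammal(c) never appears in any round.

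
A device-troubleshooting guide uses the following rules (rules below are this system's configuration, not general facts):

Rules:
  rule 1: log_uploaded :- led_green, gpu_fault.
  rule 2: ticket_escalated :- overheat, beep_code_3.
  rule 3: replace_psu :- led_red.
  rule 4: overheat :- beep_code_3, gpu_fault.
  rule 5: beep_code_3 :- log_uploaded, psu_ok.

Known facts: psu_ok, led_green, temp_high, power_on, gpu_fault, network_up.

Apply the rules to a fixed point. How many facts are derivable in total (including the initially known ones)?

Round 1: rule 1 [log_uploaded :- led_green, gpu_fault.]. Adds log_uploaded.
Round 2: rule 5 [beep_code_3 :- log_uploaded, psu_ok.]. Adds beep_code_3.
Round 3: rule 4 [overheat :- beep_code_3, gpu_fault.]. Adds overheat.
Round 4: rule 2 [ticket_escalated :- overheat, beep_code_3.]. Adds ticket_escalated.
Closure: {beep_code_3, gpu_fault, led_green, log_uploaded, network_up, overheat, power_on, psu_ok, temp_high, ticket_escalated} — 10 facts.

10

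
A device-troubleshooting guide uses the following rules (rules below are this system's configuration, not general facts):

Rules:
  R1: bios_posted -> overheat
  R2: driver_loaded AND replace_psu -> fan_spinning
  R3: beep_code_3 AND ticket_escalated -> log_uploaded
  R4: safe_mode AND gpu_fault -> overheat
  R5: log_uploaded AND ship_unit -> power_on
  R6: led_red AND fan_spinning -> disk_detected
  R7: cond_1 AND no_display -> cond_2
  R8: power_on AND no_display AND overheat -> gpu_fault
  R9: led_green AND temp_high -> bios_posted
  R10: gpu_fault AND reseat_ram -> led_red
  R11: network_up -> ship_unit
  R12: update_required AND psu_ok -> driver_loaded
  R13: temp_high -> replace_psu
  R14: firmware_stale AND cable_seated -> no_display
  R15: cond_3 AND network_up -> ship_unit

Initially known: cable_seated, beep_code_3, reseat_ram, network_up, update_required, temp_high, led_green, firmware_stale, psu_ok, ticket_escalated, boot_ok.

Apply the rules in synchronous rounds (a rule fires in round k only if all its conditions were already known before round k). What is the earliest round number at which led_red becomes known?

[1] R3 [beep_code_3 AND ticket_escalated -> log_uploaded]; R9 [led_green AND temp_high -> bios_posted]; R11 [network_up -> ship_unit]; R12 [update_required AND psu_ok -> driver_loaded]; R13 [temp_high -> replace_psu]; R14 [firmware_stale AND cable_seated -> no_display]. ⇒ new: log_uploaded, bios_posted, ship_unit, driver_loaded, replace_psu, no_display.
[2] R1 [bios_posted -> overheat]; R2 [driver_loaded AND replace_psu -> fan_spinning]; R5 [log_uploaded AND ship_unit -> power_on]. ⇒ new: overheat, fan_spinning, power_on.
[3] R8 [power_on AND no_display AND overheat -> gpu_fault]. ⇒ new: gpu_fault.
[4] R10 [gpu_fault AND reseat_ram -> led_red]. ⇒ new: led_red.
led_red first appears in round 4.

4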